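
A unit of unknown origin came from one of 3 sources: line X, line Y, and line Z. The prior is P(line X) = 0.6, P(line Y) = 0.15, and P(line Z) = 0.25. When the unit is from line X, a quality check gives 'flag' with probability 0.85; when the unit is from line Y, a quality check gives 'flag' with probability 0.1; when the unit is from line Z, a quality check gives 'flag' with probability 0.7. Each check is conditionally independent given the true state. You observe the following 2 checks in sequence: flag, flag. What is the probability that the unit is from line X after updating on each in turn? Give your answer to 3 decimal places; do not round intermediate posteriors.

0.778

After 'flag': normaliser = 0.85·0.6000 + 0.1·0.1500 + 0.7·0.2500; P(line X) ≈ 0.7286, P(line Y) ≈ 0.0214, P(line Z) ≈ 0.2500
After 'flag': normaliser = 0.85·0.7286 + 0.1·0.0214 + 0.7·0.2500; P(line X) ≈ 0.7776, P(line Y) ≈ 0.0027, P(line Z) ≈ 0.2197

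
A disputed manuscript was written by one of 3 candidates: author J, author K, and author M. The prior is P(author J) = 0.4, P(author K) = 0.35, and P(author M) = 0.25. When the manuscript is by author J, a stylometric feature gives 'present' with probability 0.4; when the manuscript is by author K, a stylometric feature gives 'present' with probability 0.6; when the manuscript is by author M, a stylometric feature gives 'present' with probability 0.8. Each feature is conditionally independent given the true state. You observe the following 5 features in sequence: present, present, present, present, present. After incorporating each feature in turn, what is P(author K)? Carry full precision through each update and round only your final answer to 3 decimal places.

0.240

After 'present': normaliser = 0.4·0.4000 + 0.6·0.3500 + 0.8·0.2500; P(author J) ≈ 0.2807, P(author K) ≈ 0.3684, P(author M) ≈ 0.3509
After 'present': normaliser = 0.4·0.2807 + 0.6·0.3684 + 0.8·0.3509; P(author J) ≈ 0.1829, P(author K) ≈ 0.3600, P(author M) ≈ 0.4571
After 'present': normaliser = 0.4·0.1829 + 0.6·0.3600 + 0.8·0.4571; P(author J) ≈ 0.1117, P(author K) ≈ 0.3298, P(author M) ≈ 0.5585
After 'present': normaliser = 0.4·0.1117 + 0.6·0.3298 + 0.8·0.5585; P(author J) ≈ 0.0648, P(author K) ≈ 0.2871, P(author M) ≈ 0.6481
After 'present': normaliser = 0.4·0.0648 + 0.6·0.2871 + 0.8·0.6481; P(author J) ≈ 0.0362, P(author K) ≈ 0.2404, P(author M) ≈ 0.7235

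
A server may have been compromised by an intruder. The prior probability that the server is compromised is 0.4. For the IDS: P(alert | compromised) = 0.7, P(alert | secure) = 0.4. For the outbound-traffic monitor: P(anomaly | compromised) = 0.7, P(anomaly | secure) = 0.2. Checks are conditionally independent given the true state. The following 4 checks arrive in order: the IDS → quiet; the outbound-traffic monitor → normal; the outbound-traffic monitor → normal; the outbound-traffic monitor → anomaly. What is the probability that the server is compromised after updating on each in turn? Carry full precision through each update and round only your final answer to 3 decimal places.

After the IDS='quiet': P(compromised) = 0.3·0.4000 / (0.3·0.4000 + 0.6·0.6000) ≈ 0.2500
After the outbound-traffic monitor='normal': P(compromised) = 0.3·0.2500 / (0.3·0.2500 + 0.8·0.7500) ≈ 0.1111
After the outbound-traffic monitor='normal': P(compromised) = 0.3·0.1111 / (0.3·0.1111 + 0.8·0.8889) ≈ 0.0448
After the outbound-traffic monitor='anomaly': P(compromised) = 0.7·0.0448 / (0.7·0.0448 + 0.2·0.9552) ≈ 0.1409

0.141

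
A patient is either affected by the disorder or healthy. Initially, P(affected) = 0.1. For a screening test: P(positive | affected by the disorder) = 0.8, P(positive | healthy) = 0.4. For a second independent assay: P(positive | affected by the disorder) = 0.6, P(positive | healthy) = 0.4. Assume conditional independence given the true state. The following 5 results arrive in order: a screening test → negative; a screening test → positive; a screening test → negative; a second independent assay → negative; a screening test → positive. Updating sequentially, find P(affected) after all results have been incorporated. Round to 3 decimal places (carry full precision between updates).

0.032

Each posterior becomes the prior for the next update.
After a screening test='negative': P(affected) = 0.2·0.1000 / (0.2·0.1000 + 0.6·0.9000) ≈ 0.0357
After a screening test='positive': P(affected) = 0.8·0.0357 / (0.8·0.0357 + 0.4·0.9643) ≈ 0.0690
After a screening test='negative': P(affected) = 0.2·0.0690 / (0.2·0.0690 + 0.6·0.9310) ≈ 0.0241
After a second independent assay='negative': P(affected) = 0.4·0.0241 / (0.4·0.0241 + 0.6·0.9759) ≈ 0.0162
After a screening test='positive': P(affected) = 0.8·0.0162 / (0.8·0.0162 + 0.4·0.9838) ≈ 0.0319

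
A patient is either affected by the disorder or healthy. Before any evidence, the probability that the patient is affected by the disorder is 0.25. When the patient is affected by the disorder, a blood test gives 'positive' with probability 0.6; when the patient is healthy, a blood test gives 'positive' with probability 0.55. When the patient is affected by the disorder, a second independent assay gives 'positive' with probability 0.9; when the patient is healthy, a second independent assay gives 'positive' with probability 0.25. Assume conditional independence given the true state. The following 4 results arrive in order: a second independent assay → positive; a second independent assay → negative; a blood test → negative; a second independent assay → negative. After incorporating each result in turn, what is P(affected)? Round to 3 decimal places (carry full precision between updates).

0.019

After a second independent assay='positive': P(affected) = 0.9·0.2500 / (0.9·0.2500 + 0.25·0.7500) ≈ 0.5455
After a second independent assay='negative': P(affected) = 0.1·0.5455 / (0.1·0.5455 + 0.75·0.4545) ≈ 0.1379
After a blood test='negative': P(affected) = 0.4·0.1379 / (0.4·0.1379 + 0.45·0.8621) ≈ 0.1245
After a second independent assay='negative': P(affected) = 0.1·0.1245 / (0.1·0.1245 + 0.75·0.8755) ≈ 0.0186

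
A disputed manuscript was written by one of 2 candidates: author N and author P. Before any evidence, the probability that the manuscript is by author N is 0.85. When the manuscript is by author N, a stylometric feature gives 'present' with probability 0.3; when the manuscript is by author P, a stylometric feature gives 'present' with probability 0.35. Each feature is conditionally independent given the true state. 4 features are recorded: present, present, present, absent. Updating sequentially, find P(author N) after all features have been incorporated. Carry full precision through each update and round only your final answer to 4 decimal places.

Each posterior becomes the prior for the next update.
After 'present': P(author N) = 0.3·0.8500 / (0.3·0.8500 + 0.35·0.1500) ≈ 0.8293
After 'present': P(author N) = 0.3·0.8293 / (0.3·0.8293 + 0.35·0.1707) ≈ 0.8063
After 'present': P(author N) = 0.3·0.8063 / (0.3·0.8063 + 0.35·0.1937) ≈ 0.7811
After 'absent': P(author N) = 0.7·0.7811 / (0.7·0.7811 + 0.65·0.2189) ≈ 0.7935

0.7935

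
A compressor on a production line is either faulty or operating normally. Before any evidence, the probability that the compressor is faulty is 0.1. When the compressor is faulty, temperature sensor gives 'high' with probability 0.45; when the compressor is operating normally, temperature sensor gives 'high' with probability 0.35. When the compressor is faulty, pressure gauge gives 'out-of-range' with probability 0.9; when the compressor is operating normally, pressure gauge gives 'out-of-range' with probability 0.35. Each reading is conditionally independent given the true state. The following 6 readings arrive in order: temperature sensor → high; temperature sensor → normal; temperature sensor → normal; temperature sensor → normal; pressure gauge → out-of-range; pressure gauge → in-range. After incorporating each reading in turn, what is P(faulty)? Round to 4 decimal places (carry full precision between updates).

0.0331

Each posterior becomes the prior for the next update.
After temperature sensor='high': P(faulty) = 0.45·0.1000 / (0.45·0.1000 + 0.35·0.9000) ≈ 0.1250
After temperature sensor='normal': P(faulty) = 0.55·0.1250 / (0.55·0.1250 + 0.65·0.8750) ≈ 0.1078
After temperature sensor='normal': P(faulty) = 0.55·0.1078 / (0.55·0.1078 + 0.65·0.8922) ≈ 0.0928
After temperature sensor='normal': P(faulty) = 0.55·0.0928 / (0.55·0.0928 + 0.65·0.9072) ≈ 0.0797
After pressure gauge='out-of-range': P(faulty) = 0.9·0.0797 / (0.9·0.0797 + 0.35·0.9203) ≈ 0.1820
After pressure gauge='in-range': P(faulty) = 0.1·0.1820 / (0.1·0.1820 + 0.65·0.8180) ≈ 0.0331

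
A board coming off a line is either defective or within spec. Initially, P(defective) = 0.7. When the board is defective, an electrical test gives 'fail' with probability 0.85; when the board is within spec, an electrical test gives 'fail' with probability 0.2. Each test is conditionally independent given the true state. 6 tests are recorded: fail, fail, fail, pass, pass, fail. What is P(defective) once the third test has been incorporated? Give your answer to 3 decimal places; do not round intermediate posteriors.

0.994

Apply Bayes' rule sequentially, carrying P(defective) forward.
After 'fail': P(defective) = 0.85·0.7000 / (0.85·0.7000 + 0.2·0.3000) ≈ 0.9084
After 'fail': P(defective) = 0.85·0.9084 / (0.85·0.9084 + 0.2·0.0916) ≈ 0.9768
After 'fail': P(defective) = 0.85·0.9768 / (0.85·0.9768 + 0.2·0.0232) ≈ 0.9944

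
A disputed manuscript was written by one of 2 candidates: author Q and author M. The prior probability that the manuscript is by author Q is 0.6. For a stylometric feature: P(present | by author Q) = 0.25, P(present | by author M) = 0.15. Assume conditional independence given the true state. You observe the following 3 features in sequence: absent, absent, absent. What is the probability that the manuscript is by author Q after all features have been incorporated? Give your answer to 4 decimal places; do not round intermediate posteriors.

0.5075

Apply Bayes' rule sequentially, carrying P(author Q) forward.
After 'absent': P(author Q) = 0.75·0.6000 / (0.75·0.6000 + 0.85·0.4000) ≈ 0.5696
After 'absent': P(author Q) = 0.75·0.5696 / (0.75·0.5696 + 0.85·0.4304) ≈ 0.5387
After 'absent': P(author Q) = 0.75·0.5387 / (0.75·0.5387 + 0.85·0.4613) ≈ 0.5075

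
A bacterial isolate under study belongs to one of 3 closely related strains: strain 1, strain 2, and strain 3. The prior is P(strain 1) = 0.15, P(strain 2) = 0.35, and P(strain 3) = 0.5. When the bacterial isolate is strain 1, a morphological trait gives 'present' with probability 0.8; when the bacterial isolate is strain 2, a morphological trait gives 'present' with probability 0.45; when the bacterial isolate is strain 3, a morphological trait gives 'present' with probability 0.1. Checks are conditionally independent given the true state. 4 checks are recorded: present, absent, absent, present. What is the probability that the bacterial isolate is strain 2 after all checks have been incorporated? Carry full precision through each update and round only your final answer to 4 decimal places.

Apply Bayes' rule sequentially, carrying P(strain 2) forward.
After 'present': normaliser = 0.8·0.1500 + 0.45·0.3500 + 0.1·0.5000; P(strain 1) ≈ 0.3664, P(strain 2) ≈ 0.4809, P(strain 3) ≈ 0.1527
After 'absent': normaliser = 0.2·0.3664 + 0.55·0.4809 + 0.9·0.1527; P(strain 1) ≈ 0.1542, P(strain 2) ≈ 0.5566, P(strain 3) ≈ 0.2892
After 'absent': normaliser = 0.2·0.1542 + 0.55·0.5566 + 0.9·0.2892; P(strain 1) ≈ 0.0516, P(strain 2) ≈ 0.5126, P(strain 3) ≈ 0.4357
After 'present': normaliser = 0.8·0.0516 + 0.45·0.5126 + 0.1·0.4357; P(strain 1) ≈ 0.1309, P(strain 2) ≈ 0.7310, P(strain 3) ≈ 0.1381

0.7310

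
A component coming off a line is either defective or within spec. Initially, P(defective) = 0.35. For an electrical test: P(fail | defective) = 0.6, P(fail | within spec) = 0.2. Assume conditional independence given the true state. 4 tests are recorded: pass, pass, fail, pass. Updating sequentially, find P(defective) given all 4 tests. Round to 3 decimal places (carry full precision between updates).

After 'pass': P(defective) = 0.4·0.3500 / (0.4·0.3500 + 0.8·0.6500) ≈ 0.2121
After 'pass': P(defective) = 0.4·0.2121 / (0.4·0.2121 + 0.8·0.7879) ≈ 0.1186
After 'fail': P(defective) = 0.6·0.1186 / (0.6·0.1186 + 0.2·0.8814) ≈ 0.2877
After 'pass': P(defective) = 0.4·0.2877 / (0.4·0.2877 + 0.8·0.7123) ≈ 0.1680

0.168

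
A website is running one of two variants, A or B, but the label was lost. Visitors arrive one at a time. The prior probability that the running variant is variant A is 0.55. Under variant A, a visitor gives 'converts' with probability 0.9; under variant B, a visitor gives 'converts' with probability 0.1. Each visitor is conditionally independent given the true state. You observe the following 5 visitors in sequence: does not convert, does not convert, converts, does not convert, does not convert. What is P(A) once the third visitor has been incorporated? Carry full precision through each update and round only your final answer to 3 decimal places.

0.120

After 'does not convert': P(A) = 0.1·0.5500 / (0.1·0.5500 + 0.9·0.4500) ≈ 0.1196
After 'does not convert': P(A) = 0.1·0.1196 / (0.1·0.1196 + 0.9·0.8804) ≈ 0.0149
After 'converts': P(A) = 0.9·0.0149 / (0.9·0.0149 + 0.1·0.9851) ≈ 0.1196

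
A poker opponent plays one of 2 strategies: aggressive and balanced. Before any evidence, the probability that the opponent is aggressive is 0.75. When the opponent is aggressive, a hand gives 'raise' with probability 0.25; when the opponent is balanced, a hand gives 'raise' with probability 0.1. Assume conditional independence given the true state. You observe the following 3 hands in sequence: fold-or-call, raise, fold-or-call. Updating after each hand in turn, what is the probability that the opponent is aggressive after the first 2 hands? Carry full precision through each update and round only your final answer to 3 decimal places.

0.862

After 'fold-or-call': P(aggressive) = 0.75·0.7500 / (0.75·0.7500 + 0.9·0.2500) ≈ 0.7143
After 'raise': P(aggressive) = 0.25·0.7143 / (0.25·0.7143 + 0.1·0.2857) ≈ 0.8621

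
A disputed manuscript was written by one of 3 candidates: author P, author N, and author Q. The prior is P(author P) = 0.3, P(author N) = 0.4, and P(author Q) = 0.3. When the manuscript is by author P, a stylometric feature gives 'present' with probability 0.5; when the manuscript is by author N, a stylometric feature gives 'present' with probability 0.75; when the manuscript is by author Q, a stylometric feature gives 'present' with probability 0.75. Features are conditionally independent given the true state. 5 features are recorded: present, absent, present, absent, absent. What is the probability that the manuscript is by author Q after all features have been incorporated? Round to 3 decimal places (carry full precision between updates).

Apply Bayes' rule sequentially, carrying P(author Q) forward.
After 'present': normaliser = 0.5·0.3000 + 0.75·0.4000 + 0.75·0.3000; P(author P) ≈ 0.2222, P(author N) ≈ 0.4444, P(author Q) ≈ 0.3333
After 'absent': normaliser = 0.5·0.2222 + 0.25·0.4444 + 0.25·0.3333; P(author P) ≈ 0.3636, P(author N) ≈ 0.3636, P(author Q) ≈ 0.2727
After 'present': normaliser = 0.5·0.3636 + 0.75·0.3636 + 0.75·0.2727; P(author P) ≈ 0.2759, P(author N) ≈ 0.4138, P(author Q) ≈ 0.3103
After 'absent': normaliser = 0.5·0.2759 + 0.25·0.4138 + 0.25·0.3103; P(author P) ≈ 0.4324, P(author N) ≈ 0.3243, P(author Q) ≈ 0.2432
After 'absent': normaliser = 0.5·0.4324 + 0.25·0.3243 + 0.25·0.2432; P(author P) ≈ 0.6038, P(author N) ≈ 0.2264, P(author Q) ≈ 0.1698

0.170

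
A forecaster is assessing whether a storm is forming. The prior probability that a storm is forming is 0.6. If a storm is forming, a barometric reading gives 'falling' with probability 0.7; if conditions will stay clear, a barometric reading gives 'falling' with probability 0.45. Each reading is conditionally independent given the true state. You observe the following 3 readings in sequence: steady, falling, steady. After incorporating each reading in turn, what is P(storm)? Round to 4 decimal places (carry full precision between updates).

After 'steady': P(storm) = 0.3·0.6000 / (0.3·0.6000 + 0.55·0.4000) ≈ 0.4500
After 'falling': P(storm) = 0.7·0.4500 / (0.7·0.4500 + 0.45·0.5500) ≈ 0.5600
After 'steady': P(storm) = 0.3·0.5600 / (0.3·0.5600 + 0.55·0.4400) ≈ 0.4098

0.4098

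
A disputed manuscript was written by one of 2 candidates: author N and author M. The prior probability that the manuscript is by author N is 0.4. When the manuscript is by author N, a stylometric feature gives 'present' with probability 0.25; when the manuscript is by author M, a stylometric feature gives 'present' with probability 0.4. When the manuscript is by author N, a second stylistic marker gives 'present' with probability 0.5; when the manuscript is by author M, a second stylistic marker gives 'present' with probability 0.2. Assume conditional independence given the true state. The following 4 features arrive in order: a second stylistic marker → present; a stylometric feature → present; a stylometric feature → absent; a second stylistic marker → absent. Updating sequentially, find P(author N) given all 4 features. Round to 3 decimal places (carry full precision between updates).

0.449

After a second stylistic marker='present': P(author N) = 0.5·0.4000 / (0.5·0.4000 + 0.2·0.6000) ≈ 0.6250
After a stylometric feature='present': P(author N) = 0.25·0.6250 / (0.25·0.6250 + 0.4·0.3750) ≈ 0.5102
After a stylometric feature='absent': P(author N) = 0.75·0.5102 / (0.75·0.5102 + 0.6·0.4898) ≈ 0.5656
After a second stylistic marker='absent': P(author N) = 0.5·0.5656 / (0.5·0.5656 + 0.8·0.4344) ≈ 0.4487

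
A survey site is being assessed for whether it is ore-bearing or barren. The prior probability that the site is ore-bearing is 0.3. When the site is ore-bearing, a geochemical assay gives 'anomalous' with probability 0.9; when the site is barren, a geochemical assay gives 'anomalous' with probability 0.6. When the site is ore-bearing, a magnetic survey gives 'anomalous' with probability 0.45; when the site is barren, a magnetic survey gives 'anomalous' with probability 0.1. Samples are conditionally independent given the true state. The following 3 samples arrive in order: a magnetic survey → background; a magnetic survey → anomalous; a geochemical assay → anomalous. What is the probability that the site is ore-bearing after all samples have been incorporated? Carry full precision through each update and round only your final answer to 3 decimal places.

After a magnetic survey='background': P(ore) = 0.55·0.3000 / (0.55·0.3000 + 0.9·0.7000) ≈ 0.2075
After a magnetic survey='anomalous': P(ore) = 0.45·0.2075 / (0.45·0.2075 + 0.1·0.7925) ≈ 0.5410
After a geochemical assay='anomalous': P(ore) = 0.9·0.5410 / (0.9·0.5410 + 0.6·0.4590) ≈ 0.6387

0.639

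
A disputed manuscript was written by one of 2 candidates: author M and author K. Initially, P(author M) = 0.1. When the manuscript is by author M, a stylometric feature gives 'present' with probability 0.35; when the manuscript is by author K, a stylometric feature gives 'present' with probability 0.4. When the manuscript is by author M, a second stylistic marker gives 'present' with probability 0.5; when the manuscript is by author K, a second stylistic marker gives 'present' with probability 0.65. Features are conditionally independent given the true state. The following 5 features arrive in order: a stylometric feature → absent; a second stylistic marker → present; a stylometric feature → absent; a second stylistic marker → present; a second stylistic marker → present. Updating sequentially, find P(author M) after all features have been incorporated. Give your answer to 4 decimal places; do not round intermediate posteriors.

After a stylometric feature='absent': P(author M) = 0.65·0.1000 / (0.65·0.1000 + 0.6·0.9000) ≈ 0.1074
After a second stylistic marker='present': P(author M) = 0.5·0.1074 / (0.5·0.1074 + 0.65·0.8926) ≈ 0.0847
After a stylometric feature='absent': P(author M) = 0.65·0.0847 / (0.65·0.0847 + 0.6·0.9153) ≈ 0.0912
After a second stylistic marker='present': P(author M) = 0.5·0.0912 / (0.5·0.0912 + 0.65·0.9088) ≈ 0.0716
After a second stylistic marker='present': P(author M) = 0.5·0.0716 / (0.5·0.0716 + 0.65·0.9284) ≈ 0.0560

0.0560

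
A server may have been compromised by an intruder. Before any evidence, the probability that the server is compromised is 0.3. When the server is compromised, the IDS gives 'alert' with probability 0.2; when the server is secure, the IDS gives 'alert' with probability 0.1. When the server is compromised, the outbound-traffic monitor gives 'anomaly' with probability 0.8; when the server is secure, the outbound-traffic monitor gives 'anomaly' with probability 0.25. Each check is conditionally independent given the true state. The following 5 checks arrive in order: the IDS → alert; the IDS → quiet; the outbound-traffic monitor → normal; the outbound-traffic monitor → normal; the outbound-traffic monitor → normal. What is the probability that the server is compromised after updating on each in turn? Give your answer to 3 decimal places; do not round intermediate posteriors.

Each posterior becomes the prior for the next update.
After the IDS='alert': P(compromised) = 0.2·0.3000 / (0.2·0.3000 + 0.1·0.7000) ≈ 0.4615
After the IDS='quiet': P(compromised) = 0.8·0.4615 / (0.8·0.4615 + 0.9·0.5385) ≈ 0.4324
After the outbound-traffic monitor='normal': P(compromised) = 0.2·0.4324 / (0.2·0.4324 + 0.75·0.5676) ≈ 0.1689
After the outbound-traffic monitor='normal': P(compromised) = 0.2·0.1689 / (0.2·0.1689 + 0.75·0.8311) ≈ 0.0514
After the outbound-traffic monitor='normal': P(compromised) = 0.2·0.0514 / (0.2·0.0514 + 0.75·0.9486) ≈ 0.0142

0.014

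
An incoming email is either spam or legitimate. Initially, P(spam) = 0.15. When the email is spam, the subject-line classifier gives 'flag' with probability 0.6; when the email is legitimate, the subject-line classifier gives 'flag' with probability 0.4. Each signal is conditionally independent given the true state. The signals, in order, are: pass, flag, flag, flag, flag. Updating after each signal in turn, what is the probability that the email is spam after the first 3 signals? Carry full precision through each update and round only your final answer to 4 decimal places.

After 'pass': P(spam) = 0.4·0.1500 / (0.4·0.1500 + 0.6·0.8500) ≈ 0.1053
After 'flag': P(spam) = 0.6·0.1053 / (0.6·0.1053 + 0.4·0.8947) ≈ 0.1500
After 'flag': P(spam) = 0.6·0.1500 / (0.6·0.1500 + 0.4·0.8500) ≈ 0.2093

0.2093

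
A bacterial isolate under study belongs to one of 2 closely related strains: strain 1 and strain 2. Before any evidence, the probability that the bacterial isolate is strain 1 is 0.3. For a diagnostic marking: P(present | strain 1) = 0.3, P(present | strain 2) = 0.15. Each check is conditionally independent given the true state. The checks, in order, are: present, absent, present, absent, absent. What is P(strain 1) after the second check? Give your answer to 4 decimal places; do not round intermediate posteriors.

0.4138

After 'present': P(strain 1) = 0.3·0.3000 / (0.3·0.3000 + 0.15·0.7000) ≈ 0.4615
After 'absent': P(strain 1) = 0.7·0.4615 / (0.7·0.4615 + 0.85·0.5385) ≈ 0.4138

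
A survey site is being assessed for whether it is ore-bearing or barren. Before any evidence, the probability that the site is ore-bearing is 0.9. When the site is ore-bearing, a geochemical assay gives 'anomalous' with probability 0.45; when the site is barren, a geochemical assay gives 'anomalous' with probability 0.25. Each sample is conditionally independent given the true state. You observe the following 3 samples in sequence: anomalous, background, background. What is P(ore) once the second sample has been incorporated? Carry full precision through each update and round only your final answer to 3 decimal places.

After 'anomalous': P(ore) = 0.45·0.9000 / (0.45·0.9000 + 0.25·0.1000) ≈ 0.9419
After 'background': P(ore) = 0.55·0.9419 / (0.55·0.9419 + 0.75·0.0581) ≈ 0.9224

0.922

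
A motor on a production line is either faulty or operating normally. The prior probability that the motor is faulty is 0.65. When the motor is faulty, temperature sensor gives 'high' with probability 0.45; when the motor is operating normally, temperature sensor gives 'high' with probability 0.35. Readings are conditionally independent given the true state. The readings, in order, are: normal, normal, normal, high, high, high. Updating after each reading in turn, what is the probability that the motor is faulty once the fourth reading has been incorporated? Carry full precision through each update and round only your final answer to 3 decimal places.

0.591

After 'normal': P(faulty) = 0.55·0.6500 / (0.55·0.6500 + 0.65·0.3500) ≈ 0.6111
After 'normal': P(faulty) = 0.55·0.6111 / (0.55·0.6111 + 0.65·0.3889) ≈ 0.5708
After 'normal': P(faulty) = 0.55·0.5708 / (0.55·0.5708 + 0.65·0.4292) ≈ 0.5294
After 'high': P(faulty) = 0.45·0.5294 / (0.45·0.5294 + 0.35·0.4706) ≈ 0.5913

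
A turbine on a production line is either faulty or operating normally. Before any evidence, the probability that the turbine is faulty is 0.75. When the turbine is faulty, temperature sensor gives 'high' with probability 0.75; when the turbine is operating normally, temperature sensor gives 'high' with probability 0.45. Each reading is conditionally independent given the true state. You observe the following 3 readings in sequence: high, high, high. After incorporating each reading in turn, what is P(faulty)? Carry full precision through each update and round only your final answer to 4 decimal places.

After 'high': P(faulty) = 0.75·0.7500 / (0.75·0.7500 + 0.45·0.2500) ≈ 0.8333
After 'high': P(faulty) = 0.75·0.8333 / (0.75·0.8333 + 0.45·0.1667) ≈ 0.8929
After 'high': P(faulty) = 0.75·0.8929 / (0.75·0.8929 + 0.45·0.1071) ≈ 0.9328

0.9328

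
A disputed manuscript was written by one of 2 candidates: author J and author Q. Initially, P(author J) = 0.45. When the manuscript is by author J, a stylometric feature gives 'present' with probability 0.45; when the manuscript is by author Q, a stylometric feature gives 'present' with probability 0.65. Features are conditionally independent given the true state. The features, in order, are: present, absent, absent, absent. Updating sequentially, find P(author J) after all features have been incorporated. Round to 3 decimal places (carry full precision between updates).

0.687

After 'present': P(author J) = 0.45·0.4500 / (0.45·0.4500 + 0.65·0.5500) ≈ 0.3616
After 'absent': P(author J) = 0.55·0.3616 / (0.55·0.3616 + 0.35·0.6384) ≈ 0.4709
After 'absent': P(author J) = 0.55·0.4709 / (0.55·0.4709 + 0.35·0.5291) ≈ 0.5831
After 'absent': P(author J) = 0.55·0.5831 / (0.55·0.5831 + 0.35·0.4169) ≈ 0.6873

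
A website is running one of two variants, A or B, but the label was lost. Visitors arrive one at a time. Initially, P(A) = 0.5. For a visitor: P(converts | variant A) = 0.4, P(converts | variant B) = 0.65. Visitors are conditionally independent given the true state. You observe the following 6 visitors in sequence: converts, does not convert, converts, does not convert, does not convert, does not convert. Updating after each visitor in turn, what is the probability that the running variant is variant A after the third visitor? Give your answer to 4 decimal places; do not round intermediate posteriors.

0.3936

Each posterior becomes the prior for the next update.
After 'converts': P(A) = 0.4·0.5000 / (0.4·0.5000 + 0.65·0.5000) ≈ 0.3810
After 'does not convert': P(A) = 0.6·0.3810 / (0.6·0.3810 + 0.35·0.6190) ≈ 0.5134
After 'converts': P(A) = 0.4·0.5134 / (0.4·0.5134 + 0.65·0.4866) ≈ 0.3936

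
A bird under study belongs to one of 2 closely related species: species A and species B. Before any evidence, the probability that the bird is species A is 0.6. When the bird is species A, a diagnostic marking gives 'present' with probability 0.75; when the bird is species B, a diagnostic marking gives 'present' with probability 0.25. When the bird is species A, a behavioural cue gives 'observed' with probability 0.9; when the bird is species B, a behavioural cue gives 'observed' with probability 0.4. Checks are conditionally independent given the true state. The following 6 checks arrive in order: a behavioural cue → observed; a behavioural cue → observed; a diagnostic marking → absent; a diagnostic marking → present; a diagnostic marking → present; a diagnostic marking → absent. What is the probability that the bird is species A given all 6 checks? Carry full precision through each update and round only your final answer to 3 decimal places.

After a behavioural cue='observed': P(species A) = 0.9·0.6000 / (0.9·0.6000 + 0.4·0.4000) ≈ 0.7714
After a behavioural cue='observed': P(species A) = 0.9·0.7714 / (0.9·0.7714 + 0.4·0.2286) ≈ 0.8836
After a diagnostic marking='absent': P(species A) = 0.25·0.8836 / (0.25·0.8836 + 0.75·0.1164) ≈ 0.7168
After a diagnostic marking='present': P(species A) = 0.75·0.7168 / (0.75·0.7168 + 0.25·0.2832) ≈ 0.8836
After a diagnostic marking='present': P(species A) = 0.75·0.8836 / (0.75·0.8836 + 0.25·0.1164) ≈ 0.9580
After a diagnostic marking='absent': P(species A) = 0.25·0.9580 / (0.25·0.9580 + 0.75·0.0420) ≈ 0.8836

0.884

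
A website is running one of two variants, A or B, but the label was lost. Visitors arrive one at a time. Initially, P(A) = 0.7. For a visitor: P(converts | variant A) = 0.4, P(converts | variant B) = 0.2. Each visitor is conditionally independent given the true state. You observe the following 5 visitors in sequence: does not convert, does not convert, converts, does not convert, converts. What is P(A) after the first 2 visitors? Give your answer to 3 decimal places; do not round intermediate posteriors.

After 'does not convert': P(A) = 0.6·0.7000 / (0.6·0.7000 + 0.8·0.3000) ≈ 0.6364
After 'does not convert': P(A) = 0.6·0.6364 / (0.6·0.6364 + 0.8·0.3636) ≈ 0.5676

0.568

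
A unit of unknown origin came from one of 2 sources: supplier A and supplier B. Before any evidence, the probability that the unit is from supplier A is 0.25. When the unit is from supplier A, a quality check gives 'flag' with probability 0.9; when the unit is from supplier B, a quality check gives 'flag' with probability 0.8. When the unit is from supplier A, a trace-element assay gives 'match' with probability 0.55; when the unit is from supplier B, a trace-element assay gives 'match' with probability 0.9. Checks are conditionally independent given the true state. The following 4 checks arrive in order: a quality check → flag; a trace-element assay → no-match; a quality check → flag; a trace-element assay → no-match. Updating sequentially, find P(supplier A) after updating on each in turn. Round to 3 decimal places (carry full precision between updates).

0.895

After a quality check='flag': P(supplier A) = 0.9·0.2500 / (0.9·0.2500 + 0.8·0.7500) ≈ 0.2727
After a trace-element assay='no-match': P(supplier A) = 0.45·0.2727 / (0.45·0.2727 + 0.1·0.7273) ≈ 0.6279
After a quality check='flag': P(supplier A) = 0.9·0.6279 / (0.9·0.6279 + 0.8·0.3721) ≈ 0.6550
After a trace-element assay='no-match': P(supplier A) = 0.45·0.6550 / (0.45·0.6550 + 0.1·0.3450) ≈ 0.8952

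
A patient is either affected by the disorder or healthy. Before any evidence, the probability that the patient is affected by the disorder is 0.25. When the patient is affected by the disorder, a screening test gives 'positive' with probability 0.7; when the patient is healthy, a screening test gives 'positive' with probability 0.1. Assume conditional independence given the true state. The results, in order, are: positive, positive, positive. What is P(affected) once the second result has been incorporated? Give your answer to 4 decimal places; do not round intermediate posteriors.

After 'positive': P(affected) = 0.7·0.2500 / (0.7·0.2500 + 0.1·0.7500) ≈ 0.7000
After 'positive': P(affected) = 0.7·0.7000 / (0.7·0.7000 + 0.1·0.3000) ≈ 0.9423

0.9423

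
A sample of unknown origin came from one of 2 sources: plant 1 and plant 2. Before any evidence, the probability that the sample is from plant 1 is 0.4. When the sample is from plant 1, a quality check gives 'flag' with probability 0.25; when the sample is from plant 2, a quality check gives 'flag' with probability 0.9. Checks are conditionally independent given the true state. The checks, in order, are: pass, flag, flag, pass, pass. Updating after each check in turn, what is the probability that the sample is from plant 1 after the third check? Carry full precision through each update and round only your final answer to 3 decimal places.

0.278

After 'pass': P(plant 1) = 0.75·0.4000 / (0.75·0.4000 + 0.1·0.6000) ≈ 0.8333
After 'flag': P(plant 1) = 0.25·0.8333 / (0.25·0.8333 + 0.9·0.1667) ≈ 0.5814
After 'flag': P(plant 1) = 0.25·0.5814 / (0.25·0.5814 + 0.9·0.4186) ≈ 0.2784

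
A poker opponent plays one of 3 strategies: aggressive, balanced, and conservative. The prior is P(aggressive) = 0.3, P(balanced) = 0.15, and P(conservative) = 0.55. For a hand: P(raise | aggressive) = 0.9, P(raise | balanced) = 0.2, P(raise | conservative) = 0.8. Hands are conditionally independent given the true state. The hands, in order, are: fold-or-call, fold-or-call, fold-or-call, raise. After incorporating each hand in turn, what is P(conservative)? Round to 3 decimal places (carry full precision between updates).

0.184

After 'fold-or-call': normaliser = 0.1·0.3000 + 0.8·0.1500 + 0.2·0.5500; P(aggressive) ≈ 0.1154, P(balanced) ≈ 0.4615, P(conservative) ≈ 0.4231
After 'fold-or-call': normaliser = 0.1·0.1154 + 0.8·0.4615 + 0.2·0.4231; P(aggressive) ≈ 0.0248, P(balanced) ≈ 0.7934, P(conservative) ≈ 0.1818
After 'fold-or-call': normaliser = 0.1·0.0248 + 0.8·0.7934 + 0.2·0.1818; P(aggressive) ≈ 0.0037, P(balanced) ≈ 0.9423, P(conservative) ≈ 0.0540
After 'raise': normaliser = 0.9·0.0037 + 0.2·0.9423 + 0.8·0.0540; P(aggressive) ≈ 0.0141, P(balanced) ≈ 0.8021, P(conservative) ≈ 0.1838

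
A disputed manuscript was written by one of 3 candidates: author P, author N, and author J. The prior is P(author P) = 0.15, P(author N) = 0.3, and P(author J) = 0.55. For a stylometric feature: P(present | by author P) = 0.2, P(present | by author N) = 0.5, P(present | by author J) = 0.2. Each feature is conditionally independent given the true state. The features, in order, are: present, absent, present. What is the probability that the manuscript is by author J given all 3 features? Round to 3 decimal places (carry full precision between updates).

Each posterior becomes the prior for the next update.
After 'present': normaliser = 0.2·0.1500 + 0.5·0.3000 + 0.2·0.5500; P(author P) ≈ 0.1034, P(author N) ≈ 0.5172, P(author J) ≈ 0.3793
After 'absent': normaliser = 0.8·0.1034 + 0.5·0.5172 + 0.8·0.3793; P(author P) ≈ 0.1283, P(author N) ≈ 0.4011, P(author J) ≈ 0.4706
After 'present': normaliser = 0.2·0.1283 + 0.5·0.4011 + 0.2·0.4706; P(author P) ≈ 0.0801, P(author N) ≈ 0.6260, P(author J) ≈ 0.2938

0.294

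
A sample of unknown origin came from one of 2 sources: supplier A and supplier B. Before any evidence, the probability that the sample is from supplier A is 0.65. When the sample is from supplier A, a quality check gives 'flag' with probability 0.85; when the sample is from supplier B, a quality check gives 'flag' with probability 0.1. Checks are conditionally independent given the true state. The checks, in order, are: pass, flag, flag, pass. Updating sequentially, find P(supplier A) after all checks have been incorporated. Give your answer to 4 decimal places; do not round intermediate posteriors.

After 'pass': P(supplier A) = 0.15·0.6500 / (0.15·0.6500 + 0.9·0.3500) ≈ 0.2364
After 'flag': P(supplier A) = 0.85·0.2364 / (0.85·0.2364 + 0.1·0.7636) ≈ 0.7246
After 'flag': P(supplier A) = 0.85·0.7246 / (0.85·0.7246 + 0.1·0.2754) ≈ 0.9572
After 'pass': P(supplier A) = 0.15·0.9572 / (0.15·0.9572 + 0.9·0.0428) ≈ 0.7885

0.7885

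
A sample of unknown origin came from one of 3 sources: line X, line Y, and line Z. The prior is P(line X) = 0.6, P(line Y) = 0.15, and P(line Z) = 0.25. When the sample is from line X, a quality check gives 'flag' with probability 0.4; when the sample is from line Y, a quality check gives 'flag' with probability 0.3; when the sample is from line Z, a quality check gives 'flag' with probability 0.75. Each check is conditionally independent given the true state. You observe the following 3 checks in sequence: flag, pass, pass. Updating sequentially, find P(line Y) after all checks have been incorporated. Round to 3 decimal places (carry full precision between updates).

After 'flag': normaliser = 0.4·0.6000 + 0.3·0.1500 + 0.75·0.2500; P(line X) ≈ 0.5079, P(line Y) ≈ 0.0952, P(line Z) ≈ 0.3968
After 'pass': normaliser = 0.6·0.5079 + 0.7·0.0952 + 0.25·0.3968; P(line X) ≈ 0.6476, P(line Y) ≈ 0.1417, P(line Z) ≈ 0.2108
After 'pass': normaliser = 0.6·0.6476 + 0.7·0.1417 + 0.25·0.2108; P(line X) ≈ 0.7190, P(line Y) ≈ 0.1835, P(line Z) ≈ 0.0975

0.183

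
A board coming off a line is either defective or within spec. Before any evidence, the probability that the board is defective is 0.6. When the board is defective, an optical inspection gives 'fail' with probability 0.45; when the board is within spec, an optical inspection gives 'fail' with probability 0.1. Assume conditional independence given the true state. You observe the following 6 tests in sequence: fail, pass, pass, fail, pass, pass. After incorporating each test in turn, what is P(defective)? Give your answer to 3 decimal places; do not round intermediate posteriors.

0.809

After 'fail': P(defective) = 0.45·0.6000 / (0.45·0.6000 + 0.1·0.4000) ≈ 0.8710
After 'pass': P(defective) = 0.55·0.8710 / (0.55·0.8710 + 0.9·0.1290) ≈ 0.8049
After 'pass': P(defective) = 0.55·0.8049 / (0.55·0.8049 + 0.9·0.1951) ≈ 0.7160
After 'fail': P(defective) = 0.45·0.7160 / (0.45·0.7160 + 0.1·0.2840) ≈ 0.9190
After 'pass': P(defective) = 0.55·0.9190 / (0.55·0.9190 + 0.9·0.0810) ≈ 0.8739
After 'pass': P(defective) = 0.55·0.8739 / (0.55·0.8739 + 0.9·0.1261) ≈ 0.8090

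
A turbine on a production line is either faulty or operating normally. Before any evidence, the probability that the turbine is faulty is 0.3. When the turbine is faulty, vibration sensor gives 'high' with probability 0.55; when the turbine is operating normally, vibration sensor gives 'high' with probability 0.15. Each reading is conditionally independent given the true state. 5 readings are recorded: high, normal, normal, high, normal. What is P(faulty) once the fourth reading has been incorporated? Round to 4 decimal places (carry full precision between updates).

0.6176

After 'high': P(faulty) = 0.55·0.3000 / (0.55·0.3000 + 0.15·0.7000) ≈ 0.6111
After 'normal': P(faulty) = 0.45·0.6111 / (0.45·0.6111 + 0.85·0.3889) ≈ 0.4541
After 'normal': P(faulty) = 0.45·0.4541 / (0.45·0.4541 + 0.85·0.5459) ≈ 0.3058
After 'high': P(faulty) = 0.55·0.3058 / (0.55·0.3058 + 0.15·0.6942) ≈ 0.6176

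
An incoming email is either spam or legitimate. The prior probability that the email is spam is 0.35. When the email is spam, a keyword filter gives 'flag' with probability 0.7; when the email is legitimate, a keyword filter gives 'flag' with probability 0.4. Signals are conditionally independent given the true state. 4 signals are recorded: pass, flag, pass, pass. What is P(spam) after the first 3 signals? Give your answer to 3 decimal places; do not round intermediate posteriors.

0.191

After 'pass': P(spam) = 0.3·0.3500 / (0.3·0.3500 + 0.6·0.6500) ≈ 0.2121
After 'flag': P(spam) = 0.7·0.2121 / (0.7·0.2121 + 0.4·0.7879) ≈ 0.3203
After 'pass': P(spam) = 0.3·0.3203 / (0.3·0.3203 + 0.6·0.6797) ≈ 0.1907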